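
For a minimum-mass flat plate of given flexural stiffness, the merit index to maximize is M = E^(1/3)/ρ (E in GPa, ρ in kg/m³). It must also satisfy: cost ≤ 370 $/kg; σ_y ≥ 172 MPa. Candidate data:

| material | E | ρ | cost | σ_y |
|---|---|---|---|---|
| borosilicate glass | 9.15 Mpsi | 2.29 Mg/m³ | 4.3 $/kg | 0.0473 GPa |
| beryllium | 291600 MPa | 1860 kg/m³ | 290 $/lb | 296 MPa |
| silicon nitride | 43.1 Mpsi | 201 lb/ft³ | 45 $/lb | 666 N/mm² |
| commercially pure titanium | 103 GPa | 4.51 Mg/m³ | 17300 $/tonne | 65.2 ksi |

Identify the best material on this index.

Screen on constraints: cost ≤ 370 $/kg; σ_y ≥ 172 MPa. Survivors: silicon nitride, commercially pure titanium.
Normalizing units and computing the index:
  silicon nitride: E = 297.2 GPa, ρ = 3220 kg/m³
  commercially pure titanium: E = 103.0 GPa, ρ = 4510 kg/m³
  silicon nitride: M = 2.07×10⁻³
  commercially pure titanium: M = 1.04×10⁻³
Silicon nitride has the largest M.

silicon nitride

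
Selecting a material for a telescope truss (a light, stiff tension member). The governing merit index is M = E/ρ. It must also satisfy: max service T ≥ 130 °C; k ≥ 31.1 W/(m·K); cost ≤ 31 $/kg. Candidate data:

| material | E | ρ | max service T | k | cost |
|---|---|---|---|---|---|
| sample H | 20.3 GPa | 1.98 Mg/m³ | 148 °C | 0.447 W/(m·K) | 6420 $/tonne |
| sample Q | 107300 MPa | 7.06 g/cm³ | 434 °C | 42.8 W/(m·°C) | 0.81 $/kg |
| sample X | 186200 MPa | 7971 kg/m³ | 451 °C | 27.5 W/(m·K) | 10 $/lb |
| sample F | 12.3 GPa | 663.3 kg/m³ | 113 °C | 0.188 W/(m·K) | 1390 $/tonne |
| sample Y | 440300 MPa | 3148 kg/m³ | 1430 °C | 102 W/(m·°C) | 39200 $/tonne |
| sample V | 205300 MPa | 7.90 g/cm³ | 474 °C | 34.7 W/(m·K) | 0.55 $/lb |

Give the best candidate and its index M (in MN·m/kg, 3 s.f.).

sample V, M = 26.0 MN·m/kg

Screen on constraints: max service T ≥ 130 °C; k ≥ 31.1 W/(m·K); cost ≤ 31 $/kg. Survivors: sample Q, sample V.
Normalizing units and computing the index:
  sample Q: E = 107.3 GPa, ρ = 7060 kg/m³
  sample V: E = 205.3 GPa, ρ = 7900 kg/m³
  sample V: M = 26.0 MN·m/kg
  sample Q: M = 15.2 MN·m/kg
Sample V has the largest M.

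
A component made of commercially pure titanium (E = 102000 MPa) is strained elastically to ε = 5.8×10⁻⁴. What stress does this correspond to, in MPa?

E = 102000 MPa = 102.0 GPa.
σ = E·ε = 102000 MPa × 5.8×10⁻⁴ = 59.2 MPa.

59.2 MPa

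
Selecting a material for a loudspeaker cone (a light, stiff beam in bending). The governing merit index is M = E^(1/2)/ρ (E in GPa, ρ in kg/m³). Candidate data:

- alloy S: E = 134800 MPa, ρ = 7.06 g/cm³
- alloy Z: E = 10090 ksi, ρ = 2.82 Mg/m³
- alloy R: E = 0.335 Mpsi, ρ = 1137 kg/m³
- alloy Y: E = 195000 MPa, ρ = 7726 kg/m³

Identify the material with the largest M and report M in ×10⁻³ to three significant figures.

alloy Z, M = 2.96×10⁻³

Normalizing units and computing the index:
  alloy S: E = 134.8 GPa, ρ = 7060 kg/m³
  alloy Z: E = 69.57 GPa, ρ = 2820 kg/m³
  alloy R: E = 2.310 GPa, ρ = 1137 kg/m³
  alloy Y: E = 195.0 GPa, ρ = 7726 kg/m³
  alloy Z: M = 2.96×10⁻³
  alloy Y: M = 1.81×10⁻³
  alloy S: M = 1.64×10⁻³
  alloy R: M = 1.34×10⁻³
Alloy Z has the largest M.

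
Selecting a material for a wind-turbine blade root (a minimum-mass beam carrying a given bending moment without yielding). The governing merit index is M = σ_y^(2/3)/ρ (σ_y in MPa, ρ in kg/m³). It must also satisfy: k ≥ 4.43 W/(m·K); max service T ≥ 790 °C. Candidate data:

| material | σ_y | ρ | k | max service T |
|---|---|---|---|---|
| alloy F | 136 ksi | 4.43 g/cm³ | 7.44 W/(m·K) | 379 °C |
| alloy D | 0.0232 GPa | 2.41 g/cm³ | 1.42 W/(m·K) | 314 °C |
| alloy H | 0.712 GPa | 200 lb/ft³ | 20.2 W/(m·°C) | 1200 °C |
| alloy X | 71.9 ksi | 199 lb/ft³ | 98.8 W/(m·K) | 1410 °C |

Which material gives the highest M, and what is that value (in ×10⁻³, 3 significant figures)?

alloy H, M = 24.9×10⁻³

Screen on constraints: k ≥ 4.43 W/(m·K); max service T ≥ 790 °C. Survivors: alloy H, alloy X.
After converting to SI:
  alloy H: σ_y = 712.0 MPa, ρ = 3204 kg/m³
  alloy X: σ_y = 495.7 MPa, ρ = 3188 kg/m³
  alloy H: M = 24.9×10⁻³
  alloy X: M = 19.6×10⁻³
The maximum is for alloy H.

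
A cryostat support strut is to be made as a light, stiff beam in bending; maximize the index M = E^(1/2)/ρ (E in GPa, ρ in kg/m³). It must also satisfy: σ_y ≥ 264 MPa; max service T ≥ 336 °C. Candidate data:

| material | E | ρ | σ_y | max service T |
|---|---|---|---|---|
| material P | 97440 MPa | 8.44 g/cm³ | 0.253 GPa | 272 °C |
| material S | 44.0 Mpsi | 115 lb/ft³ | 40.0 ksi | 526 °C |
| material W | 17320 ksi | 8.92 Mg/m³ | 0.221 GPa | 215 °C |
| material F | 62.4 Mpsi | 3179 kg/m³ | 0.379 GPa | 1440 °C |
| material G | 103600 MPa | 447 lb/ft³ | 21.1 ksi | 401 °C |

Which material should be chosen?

Screen on constraints: σ_y ≥ 264 MPa; max service T ≥ 336 °C. Survivors: material S, material F.
Putting every candidate on a common basis:
  material S: E = 303.4 GPa, ρ = 1842 kg/m³
  material F: E = 430.2 GPa, ρ = 3179 kg/m³
  material S: M = 9.46×10⁻³
  material F: M = 6.52×10⁻³
Material S has the largest M.

material S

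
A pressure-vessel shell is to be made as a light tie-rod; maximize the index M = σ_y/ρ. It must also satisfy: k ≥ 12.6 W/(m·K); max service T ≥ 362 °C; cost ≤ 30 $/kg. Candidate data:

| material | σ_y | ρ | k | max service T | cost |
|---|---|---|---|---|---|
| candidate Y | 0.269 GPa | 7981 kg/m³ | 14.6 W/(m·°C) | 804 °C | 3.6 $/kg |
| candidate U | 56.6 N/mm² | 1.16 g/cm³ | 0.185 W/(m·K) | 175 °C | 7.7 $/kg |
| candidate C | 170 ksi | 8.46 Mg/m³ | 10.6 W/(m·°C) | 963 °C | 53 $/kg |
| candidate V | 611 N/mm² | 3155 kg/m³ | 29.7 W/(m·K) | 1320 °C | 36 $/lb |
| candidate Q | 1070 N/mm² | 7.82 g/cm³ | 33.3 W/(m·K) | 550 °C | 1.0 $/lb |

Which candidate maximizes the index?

Screen on constraints: k ≥ 12.6 W/(m·K); max service T ≥ 362 °C; cost ≤ 30 $/kg. Survivors: candidate Y, candidate Q.
Putting every candidate on a common basis:
  candidate Y: σ_y = 269.0 MPa, ρ = 7981 kg/m³
  candidate Q: σ_y = 1070 MPa, ρ = 7820 kg/m³
  candidate Q: M = 137 kN·m/kg
  candidate Y: M = 33.7 kN·m/kg
Highest index: candidate Q.

candidate Q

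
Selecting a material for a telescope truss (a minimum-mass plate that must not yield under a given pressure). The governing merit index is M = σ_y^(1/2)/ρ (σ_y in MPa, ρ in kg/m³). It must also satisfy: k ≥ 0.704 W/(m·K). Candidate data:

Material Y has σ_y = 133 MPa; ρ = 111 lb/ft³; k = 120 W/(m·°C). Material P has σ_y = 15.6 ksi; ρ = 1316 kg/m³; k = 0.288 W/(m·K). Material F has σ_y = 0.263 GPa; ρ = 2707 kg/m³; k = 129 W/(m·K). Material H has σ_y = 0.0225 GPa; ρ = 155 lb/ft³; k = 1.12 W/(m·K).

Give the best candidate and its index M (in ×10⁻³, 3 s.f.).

Screen on constraints: k ≥ 0.704 W/(m·K). Survivors: material Y, material F, material H.
In SI units:
  material Y: σ_y = 133.0 MPa, ρ = 1778 kg/m³
  material F: σ_y = 263.0 MPa, ρ = 2707 kg/m³
  material H: σ_y = 22.50 MPa, ρ = 2483 kg/m³
  material Y: M = 6.49×10⁻³
  material F: M = 5.99×10⁻³
  material H: M = 1.91×10⁻³
Material Y has the largest M.

material Y, M = 6.49×10⁻³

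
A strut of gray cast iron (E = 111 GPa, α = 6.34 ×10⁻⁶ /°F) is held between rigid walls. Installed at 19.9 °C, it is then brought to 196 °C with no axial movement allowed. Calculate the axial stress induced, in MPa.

223 MPa

α = 6.34×10⁻⁶/°F × 9/5 = 11.4×10⁻⁶/K.
ΔT = 176.1 K. Constrained thermal stress σ = E·α·ΔT = 111.0×10³ MPa × 11.4×10⁻⁶ × 176.1 = 223 MPa (compressive).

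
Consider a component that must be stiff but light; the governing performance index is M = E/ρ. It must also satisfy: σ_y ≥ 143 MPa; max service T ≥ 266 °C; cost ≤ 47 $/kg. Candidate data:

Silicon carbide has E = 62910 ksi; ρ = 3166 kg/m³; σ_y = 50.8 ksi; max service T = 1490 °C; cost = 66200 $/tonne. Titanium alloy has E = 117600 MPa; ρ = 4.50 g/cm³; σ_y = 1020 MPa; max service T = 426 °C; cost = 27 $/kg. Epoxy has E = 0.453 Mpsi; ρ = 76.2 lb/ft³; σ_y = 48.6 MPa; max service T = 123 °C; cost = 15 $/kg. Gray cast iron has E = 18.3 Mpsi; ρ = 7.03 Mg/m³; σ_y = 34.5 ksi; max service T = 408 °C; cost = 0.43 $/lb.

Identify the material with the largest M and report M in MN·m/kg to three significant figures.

titanium alloy, M = 26.1 MN·m/kg

Screen on constraints: σ_y ≥ 143 MPa; max service T ≥ 266 °C; cost ≤ 47 $/kg. Survivors: titanium alloy, gray cast iron.
In SI units:
  titanium alloy: E = 117.6 GPa, ρ = 4500 kg/m³
  gray cast iron: E = 126.2 GPa, ρ = 7030 kg/m³
  titanium alloy: M = 26.1 MN·m/kg
  gray cast iron: M = 17.9 MN·m/kg
Titanium alloy has the largest M.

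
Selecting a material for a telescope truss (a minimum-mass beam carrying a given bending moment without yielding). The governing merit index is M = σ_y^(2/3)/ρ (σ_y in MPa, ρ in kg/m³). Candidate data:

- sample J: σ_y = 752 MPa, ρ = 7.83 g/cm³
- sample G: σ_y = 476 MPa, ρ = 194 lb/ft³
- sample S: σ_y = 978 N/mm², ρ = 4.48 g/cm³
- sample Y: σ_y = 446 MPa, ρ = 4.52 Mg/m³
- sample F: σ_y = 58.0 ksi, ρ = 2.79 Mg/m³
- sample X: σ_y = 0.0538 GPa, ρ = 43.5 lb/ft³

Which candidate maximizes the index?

Normalizing units and computing the index:
  sample J: σ_y = 752.0 MPa, ρ = 7830 kg/m³
  sample G: σ_y = 476.0 MPa, ρ = 3108 kg/m³
  sample S: σ_y = 978.0 MPa, ρ = 4480 kg/m³
  sample Y: σ_y = 446.0 MPa, ρ = 4520 kg/m³
  sample F: σ_y = 399.9 MPa, ρ = 2790 kg/m³
  sample X: σ_y = 53.80 MPa, ρ = 696.8 kg/m³
  sample S: M = 22.0×10⁻³
  sample X: M = 20.5×10⁻³
  sample G: M = 19.6×10⁻³
  sample F: M = 19.5×10⁻³
  sample Y: M = 12.9×10⁻³
  sample J: M = 10.6×10⁻³
The maximum is for sample S.

sample S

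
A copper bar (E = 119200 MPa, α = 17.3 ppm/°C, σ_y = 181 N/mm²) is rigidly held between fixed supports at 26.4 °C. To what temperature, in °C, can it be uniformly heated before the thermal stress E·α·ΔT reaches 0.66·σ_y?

84.3 °C

E = 119200 MPa = 119.2 GPa.
σ_y = 181 N/mm² = 181.0 MPa.
E·α·ΔT = 119.5 MPa ⇒ ΔT = 119.5 / (119.2×10³ × 17.3×10⁻⁶) = 57.93 K.
T = 26.4 + 57.93 = 84.33 °C.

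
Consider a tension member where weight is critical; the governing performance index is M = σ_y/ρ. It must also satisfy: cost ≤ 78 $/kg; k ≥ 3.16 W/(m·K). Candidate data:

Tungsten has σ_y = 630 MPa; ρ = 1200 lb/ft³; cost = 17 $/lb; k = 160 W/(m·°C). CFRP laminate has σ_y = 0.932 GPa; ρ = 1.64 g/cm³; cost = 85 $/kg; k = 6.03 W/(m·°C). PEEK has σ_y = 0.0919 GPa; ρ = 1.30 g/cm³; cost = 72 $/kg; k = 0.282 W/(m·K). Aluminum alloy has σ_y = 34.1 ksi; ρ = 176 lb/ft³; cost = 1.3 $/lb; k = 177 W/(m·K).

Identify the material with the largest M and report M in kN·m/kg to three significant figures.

Screen on constraints: cost ≤ 78 $/kg; k ≥ 3.16 W/(m·K). Survivors: tungsten, aluminum alloy.
Convert each candidate to consistent units, then evaluate M:
  tungsten: σ_y = 630.0 MPa, ρ = 19220 kg/m³
  aluminum alloy: σ_y = 235.1 MPa, ρ = 2819 kg/m³
  aluminum alloy: M = 83.4 kN·m/kg
  tungsten: M = 32.8 kN·m/kg
Highest index: aluminum alloy.

aluminum alloy, M = 83.4 kN·m/kg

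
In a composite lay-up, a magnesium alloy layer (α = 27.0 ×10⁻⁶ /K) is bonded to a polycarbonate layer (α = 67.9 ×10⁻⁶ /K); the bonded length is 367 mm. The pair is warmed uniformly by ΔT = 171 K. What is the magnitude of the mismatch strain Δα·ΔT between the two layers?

Δα = |27.0 − 67.9|×10⁻⁶/K = 40.9×10⁻⁶/K.
Mismatch strain = Δα·ΔT = 40.9×10⁻⁶ × 171.0 = 6.99×10⁻³.

6.99×10⁻³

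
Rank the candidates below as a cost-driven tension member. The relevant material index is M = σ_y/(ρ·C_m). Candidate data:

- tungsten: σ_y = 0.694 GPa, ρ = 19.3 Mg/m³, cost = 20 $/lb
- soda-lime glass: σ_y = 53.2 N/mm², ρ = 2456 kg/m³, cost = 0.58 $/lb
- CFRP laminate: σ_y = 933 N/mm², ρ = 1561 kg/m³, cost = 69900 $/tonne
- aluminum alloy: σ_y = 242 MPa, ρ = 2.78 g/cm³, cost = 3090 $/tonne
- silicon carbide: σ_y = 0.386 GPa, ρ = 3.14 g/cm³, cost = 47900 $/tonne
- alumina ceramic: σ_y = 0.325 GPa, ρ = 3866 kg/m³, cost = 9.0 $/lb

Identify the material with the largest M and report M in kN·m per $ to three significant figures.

After converting to SI:
  tungsten: σ_y = 694.0 MPa, ρ = 19300 kg/m³, cost = 44.09 $/kg
  soda-lime glass: σ_y = 53.20 MPa, ρ = 2456 kg/m³, cost = 1.279 $/kg
  CFRP laminate: σ_y = 933.0 MPa, ρ = 1561 kg/m³, cost = 69.90 $/kg
  aluminum alloy: σ_y = 242.0 MPa, ρ = 2780 kg/m³, cost = 3.090 $/kg
  silicon carbide: σ_y = 386.0 MPa, ρ = 3140 kg/m³, cost = 47.90 $/kg
  alumina ceramic: σ_y = 325.0 MPa, ρ = 3866 kg/m³, cost = 19.84 $/kg
  aluminum alloy: M = 28.2 kN·m per $
  soda-lime glass: M = 16.9 kN·m per $
  CFRP laminate: M = 8.55 kN·m per $
  alumina ceramic: M = 4.24 kN·m per $
  silicon carbide: M = 2.57 kN·m per $
  tungsten: M = 0.816 kN·m per $
Aluminum alloy ranks first.

aluminum alloy, M = 28.2 kN·m per $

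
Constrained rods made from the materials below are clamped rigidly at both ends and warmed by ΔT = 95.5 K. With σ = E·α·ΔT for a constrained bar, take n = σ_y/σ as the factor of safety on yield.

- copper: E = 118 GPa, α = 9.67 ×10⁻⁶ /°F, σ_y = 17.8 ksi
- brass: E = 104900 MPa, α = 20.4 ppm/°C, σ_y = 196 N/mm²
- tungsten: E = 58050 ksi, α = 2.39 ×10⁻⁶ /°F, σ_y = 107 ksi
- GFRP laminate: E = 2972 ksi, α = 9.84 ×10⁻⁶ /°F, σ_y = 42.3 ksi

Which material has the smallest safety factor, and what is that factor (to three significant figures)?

copper, n = 0.626

Per material, after unit conversion:
  copper: E = 118.0, α = 17.4, σ_y = 122.7 → σ = 196 MPa, n = 0.626
  brass: E = 104.9, α = 20.4, σ_y = 196.0 → σ = 204 MPa, n = 0.959
  tungsten: E = 400.2, α = 4.30, σ_y = 737.7 → σ = 164 MPa, n = 4.49
  GFRP laminate: E = 20.49, α = 17.7, σ_y = 291.6 → σ = 34.7 MPa, n = 8.41
Copper has the lowest safety factor, n = 0.626.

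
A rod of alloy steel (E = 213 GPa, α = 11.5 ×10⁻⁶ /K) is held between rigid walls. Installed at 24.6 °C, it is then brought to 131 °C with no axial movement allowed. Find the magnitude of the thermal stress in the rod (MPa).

261 MPa

ΔT = 106.4 K. Constrained thermal stress σ = E·α·ΔT = 213.0×10³ MPa × 11.5×10⁻⁶ × 106.4 = 261 MPa (compressive).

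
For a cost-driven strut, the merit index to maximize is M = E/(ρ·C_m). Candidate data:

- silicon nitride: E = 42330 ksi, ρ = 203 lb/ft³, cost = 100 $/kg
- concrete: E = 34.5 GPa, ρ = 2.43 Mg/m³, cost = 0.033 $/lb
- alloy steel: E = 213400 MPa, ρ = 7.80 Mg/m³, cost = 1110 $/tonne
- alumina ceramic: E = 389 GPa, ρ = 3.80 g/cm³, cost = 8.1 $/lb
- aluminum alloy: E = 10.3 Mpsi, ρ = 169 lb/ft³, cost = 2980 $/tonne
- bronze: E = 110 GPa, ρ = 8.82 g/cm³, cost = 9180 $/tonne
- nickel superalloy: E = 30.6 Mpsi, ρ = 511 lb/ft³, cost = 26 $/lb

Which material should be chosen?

Normalizing units and computing the index:
  silicon nitride: E = 291.9 GPa, ρ = 3252 kg/m³, cost = 100.0 $/kg
  concrete: E = 34.50 GPa, ρ = 2430 kg/m³, cost = 0.07275 $/kg
  alloy steel: E = 213.4 GPa, ρ = 7800 kg/m³, cost = 1.110 $/kg
  alumina ceramic: E = 389.0 GPa, ρ = 3800 kg/m³, cost = 17.86 $/kg
  aluminum alloy: E = 71.02 GPa, ρ = 2707 kg/m³, cost = 2.980 $/kg
  bronze: E = 110.0 GPa, ρ = 8820 kg/m³, cost = 9.180 $/kg
  nickel superalloy: E = 211.0 GPa, ρ = 8185 kg/m³, cost = 57.32 $/kg
  concrete: M = 195 MN·m per $
  alloy steel: M = 24.6 MN·m per $
  aluminum alloy: M = 8.80 MN·m per $
  alumina ceramic: M = 5.73 MN·m per $
  bronze: M = 1.36 MN·m per $
  silicon nitride: M = 0.898 MN·m per $
  nickel superalloy: M = 0.450 MN·m per $
Concrete ranks first.

concrete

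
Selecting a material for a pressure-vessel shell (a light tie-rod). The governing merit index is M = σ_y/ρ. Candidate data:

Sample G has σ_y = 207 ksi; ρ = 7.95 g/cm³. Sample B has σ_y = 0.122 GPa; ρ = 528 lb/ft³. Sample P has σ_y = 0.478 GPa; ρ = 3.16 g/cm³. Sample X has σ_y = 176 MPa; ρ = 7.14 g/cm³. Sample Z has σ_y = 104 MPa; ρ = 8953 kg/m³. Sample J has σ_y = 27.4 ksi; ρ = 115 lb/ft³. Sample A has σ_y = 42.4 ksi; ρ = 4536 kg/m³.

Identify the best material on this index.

Putting every candidate on a common basis:
  sample G: σ_y = 1427 MPa, ρ = 7950 kg/m³
  sample B: σ_y = 122.0 MPa, ρ = 8458 kg/m³
  sample P: σ_y = 478.0 MPa, ρ = 3160 kg/m³
  sample X: σ_y = 176.0 MPa, ρ = 7140 kg/m³
  sample Z: σ_y = 104.0 MPa, ρ = 8953 kg/m³
  sample J: σ_y = 188.9 MPa, ρ = 1842 kg/m³
  sample A: σ_y = 292.3 MPa, ρ = 4536 kg/m³
  sample G: M = 180 kN·m/kg
  sample P: M = 151 kN·m/kg
  sample J: M = 103 kN·m/kg
  sample A: M = 64.4 kN·m/kg
  sample X: M = 24.6 kN·m/kg
  sample B: M = 14.4 kN·m/kg
  sample Z: M = 11.6 kN·m/kg
Sample G has the largest M.

sample G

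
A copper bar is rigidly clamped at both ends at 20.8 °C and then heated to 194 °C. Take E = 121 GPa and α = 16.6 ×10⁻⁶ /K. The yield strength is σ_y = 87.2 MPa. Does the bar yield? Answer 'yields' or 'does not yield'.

ΔT = 173.2 K. Constrained thermal stress σ = E·α·ΔT = 121.0×10³ MPa × 16.6×10⁻⁶ × 173.2 = 348 MPa (compressive).
Compare to σ_y = 87.2 MPa: σ ≥ σ_y, so it yields.

yields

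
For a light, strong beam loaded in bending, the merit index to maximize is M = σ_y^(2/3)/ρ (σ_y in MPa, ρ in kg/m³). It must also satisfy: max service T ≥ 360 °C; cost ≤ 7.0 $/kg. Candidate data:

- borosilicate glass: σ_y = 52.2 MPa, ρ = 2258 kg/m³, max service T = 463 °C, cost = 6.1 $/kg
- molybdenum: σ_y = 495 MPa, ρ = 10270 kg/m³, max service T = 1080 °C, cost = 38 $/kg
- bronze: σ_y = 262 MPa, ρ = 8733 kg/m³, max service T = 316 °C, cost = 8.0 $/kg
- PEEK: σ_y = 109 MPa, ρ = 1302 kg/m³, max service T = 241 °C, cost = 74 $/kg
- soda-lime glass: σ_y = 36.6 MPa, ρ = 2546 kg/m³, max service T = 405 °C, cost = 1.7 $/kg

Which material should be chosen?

borosilicate glass

Screen on constraints: max service T ≥ 360 °C; cost ≤ 7.0 $/kg. Survivors: borosilicate glass, soda-lime glass.
Evaluate M for each candidate:
  borosilicate glass: M = 6.19×10⁻³
  soda-lime glass: M = 4.33×10⁻³
The maximum is for borosilicate glass.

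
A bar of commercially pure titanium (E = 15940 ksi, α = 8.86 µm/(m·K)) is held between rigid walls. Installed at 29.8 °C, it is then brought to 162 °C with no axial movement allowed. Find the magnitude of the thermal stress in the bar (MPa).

E = 15940 ksi = 109.9 GPa.
ΔT = 132.2 K. Constrained thermal stress σ = E·α·ΔT = 109.9×10³ MPa × 8.86×10⁻⁶ × 132.2 = 129 MPa (compressive).

129 MPa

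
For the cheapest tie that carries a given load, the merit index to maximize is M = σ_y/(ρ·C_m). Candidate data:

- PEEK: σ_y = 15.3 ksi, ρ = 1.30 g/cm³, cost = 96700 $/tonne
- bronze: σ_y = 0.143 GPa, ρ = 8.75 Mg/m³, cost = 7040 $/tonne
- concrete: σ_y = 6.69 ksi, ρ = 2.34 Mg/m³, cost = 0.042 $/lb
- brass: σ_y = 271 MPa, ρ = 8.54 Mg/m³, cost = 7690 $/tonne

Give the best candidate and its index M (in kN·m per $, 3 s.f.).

After converting to SI:
  PEEK: σ_y = 105.5 MPa, ρ = 1300 kg/m³, cost = 96.70 $/kg
  bronze: σ_y = 143.0 MPa, ρ = 8750 kg/m³, cost = 7.040 $/kg
  concrete: σ_y = 46.13 MPa, ρ = 2340 kg/m³, cost = 0.09259 $/kg
  brass: σ_y = 271.0 MPa, ρ = 8540 kg/m³, cost = 7.690 $/kg
  concrete: M = 213 kN·m per $
  brass: M = 4.13 kN·m per $
  bronze: M = 2.32 kN·m per $
  PEEK: M = 0.839 kN·m per $
Concrete ranks first.

concrete, M = 213 kN·m per $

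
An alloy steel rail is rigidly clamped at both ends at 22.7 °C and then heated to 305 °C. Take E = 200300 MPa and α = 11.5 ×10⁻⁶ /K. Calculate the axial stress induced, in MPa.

E = 200300 MPa = 200.3 GPa.
ΔT = 282.3 K. Constrained thermal stress σ = E·α·ΔT = 200.3×10³ MPa × 11.5×10⁻⁶ × 282.3 = 650 MPa (compressive).

650 MPa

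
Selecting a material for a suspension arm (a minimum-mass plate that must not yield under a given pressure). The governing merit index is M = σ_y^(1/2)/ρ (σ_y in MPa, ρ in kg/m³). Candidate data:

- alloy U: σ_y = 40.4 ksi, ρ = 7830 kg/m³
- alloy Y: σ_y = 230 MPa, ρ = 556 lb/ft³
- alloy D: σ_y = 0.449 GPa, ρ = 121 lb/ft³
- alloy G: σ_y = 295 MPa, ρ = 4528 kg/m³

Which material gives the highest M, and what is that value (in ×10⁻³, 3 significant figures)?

In SI units:
  alloy U: σ_y = 278.5 MPa, ρ = 7830 kg/m³
  alloy Y: σ_y = 230.0 MPa, ρ = 8906 kg/m³
  alloy D: σ_y = 449.0 MPa, ρ = 1938 kg/m³
  alloy G: σ_y = 295.0 MPa, ρ = 4528 kg/m³
  alloy D: M = 10.9×10⁻³
  alloy G: M = 3.79×10⁻³
  alloy U: M = 2.13×10⁻³
  alloy Y: M = 1.70×10⁻³
Alloy D has the largest M.

alloy D, M = 10.9×10⁻³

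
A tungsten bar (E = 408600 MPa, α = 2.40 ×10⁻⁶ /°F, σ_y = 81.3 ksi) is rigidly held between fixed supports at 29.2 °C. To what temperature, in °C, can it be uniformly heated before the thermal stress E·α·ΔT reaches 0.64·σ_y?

E = 408600 MPa = 408.6 GPa.
α = 2.40×10⁻⁶/°F × 9/5 = 4.32×10⁻⁶/K.
σ_y = 81.3 ksi = 560.5 MPa.
E·α·ΔT = 358.7 MPa ⇒ ΔT = 358.7 / (408.6×10³ × 4.32×10⁻⁶) = 203.2 K.
T = 29.2 + 203.2 = 232.4 °C.

232 °C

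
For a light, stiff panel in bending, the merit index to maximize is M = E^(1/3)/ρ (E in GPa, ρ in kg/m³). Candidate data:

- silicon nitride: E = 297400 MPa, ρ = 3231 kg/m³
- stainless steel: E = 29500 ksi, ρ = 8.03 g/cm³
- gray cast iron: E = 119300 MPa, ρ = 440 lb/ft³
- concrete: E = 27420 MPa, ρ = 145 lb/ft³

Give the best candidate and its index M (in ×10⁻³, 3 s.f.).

In SI units:
  silicon nitride: E = 297.4 GPa, ρ = 3231 kg/m³
  stainless steel: E = 203.4 GPa, ρ = 8030 kg/m³
  gray cast iron: E = 119.3 GPa, ρ = 7048 kg/m³
  concrete: E = 27.42 GPa, ρ = 2323 kg/m³
  silicon nitride: M = 2.07×10⁻³
  concrete: M = 1.30×10⁻³
  stainless steel: M = 0.732×10⁻³
  gray cast iron: M = 0.698×10⁻³
Highest index: silicon nitride.

silicon nitride, M = 2.07×10⁻³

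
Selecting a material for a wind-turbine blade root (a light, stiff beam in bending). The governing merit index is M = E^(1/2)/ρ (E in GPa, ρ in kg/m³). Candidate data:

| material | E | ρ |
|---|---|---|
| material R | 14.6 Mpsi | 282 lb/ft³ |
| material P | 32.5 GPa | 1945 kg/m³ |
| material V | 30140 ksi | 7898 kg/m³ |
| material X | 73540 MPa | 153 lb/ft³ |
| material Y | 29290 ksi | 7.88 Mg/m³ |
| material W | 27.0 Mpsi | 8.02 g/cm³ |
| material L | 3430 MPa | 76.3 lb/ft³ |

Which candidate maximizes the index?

Convert each candidate to consistent units, then evaluate M:
  material R: E = 100.7 GPa, ρ = 4517 kg/m³
  material P: E = 32.50 GPa, ρ = 1945 kg/m³
  material V: E = 207.8 GPa, ρ = 7898 kg/m³
  material X: E = 73.54 GPa, ρ = 2451 kg/m³
  material Y: E = 201.9 GPa, ρ = 7880 kg/m³
  material W: E = 186.2 GPa, ρ = 8020 kg/m³
  material L: E = 3.430 GPa, ρ = 1222 kg/m³
  material X: M = 3.50×10⁻³
  material P: M = 2.93×10⁻³
  material R: M = 2.22×10⁻³
  material V: M = 1.83×10⁻³
  material Y: M = 1.80×10⁻³
  material W: M = 1.70×10⁻³
  material L: M = 1.52×10⁻³
Highest index: material X.

material X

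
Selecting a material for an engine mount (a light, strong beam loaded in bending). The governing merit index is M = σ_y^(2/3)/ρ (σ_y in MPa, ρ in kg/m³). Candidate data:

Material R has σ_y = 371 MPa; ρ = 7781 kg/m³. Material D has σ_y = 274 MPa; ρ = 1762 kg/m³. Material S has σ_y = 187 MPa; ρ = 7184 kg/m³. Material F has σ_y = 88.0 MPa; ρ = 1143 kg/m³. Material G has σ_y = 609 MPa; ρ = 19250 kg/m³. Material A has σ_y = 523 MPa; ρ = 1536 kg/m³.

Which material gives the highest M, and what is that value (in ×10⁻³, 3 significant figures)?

Computing M directly (units already consistent):
  material A: M = 42.3×10⁻³
  material D: M = 23.9×10⁻³
  material F: M = 17.3×10⁻³
  material R: M = 6.64×10⁻³
  material S: M = 4.55×10⁻³
  material G: M = 3.73×10⁻³
Material A ranks first.

material A, M = 42.3×10⁻³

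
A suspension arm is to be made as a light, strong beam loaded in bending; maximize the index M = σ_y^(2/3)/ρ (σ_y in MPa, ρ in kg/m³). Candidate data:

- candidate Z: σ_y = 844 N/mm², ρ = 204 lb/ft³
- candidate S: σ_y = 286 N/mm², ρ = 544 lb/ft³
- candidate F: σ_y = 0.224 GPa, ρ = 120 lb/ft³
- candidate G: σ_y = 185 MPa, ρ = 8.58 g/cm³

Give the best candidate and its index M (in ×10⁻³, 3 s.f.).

In SI units:
  candidate Z: σ_y = 844.0 MPa, ρ = 3268 kg/m³
  candidate S: σ_y = 286.0 MPa, ρ = 8714 kg/m³
  candidate F: σ_y = 224.0 MPa, ρ = 1922 kg/m³
  candidate G: σ_y = 185.0 MPa, ρ = 8580 kg/m³
  candidate Z: M = 27.3×10⁻³
  candidate F: M = 19.2×10⁻³
  candidate S: M = 4.98×10⁻³
  candidate G: M = 3.78×10⁻³
Candidate Z has the largest M.

candidate Z, M = 27.3×10⁻³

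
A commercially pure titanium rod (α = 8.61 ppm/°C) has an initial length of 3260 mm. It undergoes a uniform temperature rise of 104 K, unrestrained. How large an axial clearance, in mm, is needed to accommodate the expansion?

2.92 mm

ΔL = α·L₀·ΔT = 8.61×10⁻⁶ × 3260 mm × 104.0 K = 2.92 mm.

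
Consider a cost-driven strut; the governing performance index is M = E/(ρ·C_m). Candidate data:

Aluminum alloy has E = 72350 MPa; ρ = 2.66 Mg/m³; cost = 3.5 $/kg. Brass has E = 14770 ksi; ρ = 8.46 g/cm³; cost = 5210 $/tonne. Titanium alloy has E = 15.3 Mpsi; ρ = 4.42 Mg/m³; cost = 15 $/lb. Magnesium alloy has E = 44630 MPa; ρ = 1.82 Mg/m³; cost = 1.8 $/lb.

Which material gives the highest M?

Convert each candidate to consistent units, then evaluate M:
  aluminum alloy: E = 72.35 GPa, ρ = 2660 kg/m³, cost = 3.500 $/kg
  brass: E = 101.8 GPa, ρ = 8460 kg/m³, cost = 5.210 $/kg
  titanium alloy: E = 105.5 GPa, ρ = 4420 kg/m³, cost = 33.07 $/kg
  magnesium alloy: E = 44.63 GPa, ρ = 1820 kg/m³, cost = 3.968 $/kg
  aluminum alloy: M = 7.77 MN·m per $
  magnesium alloy: M = 6.18 MN·m per $
  brass: M = 2.31 MN·m per $
  titanium alloy: M = 0.722 MN·m per $
Aluminum alloy has the largest M.

aluminum alloy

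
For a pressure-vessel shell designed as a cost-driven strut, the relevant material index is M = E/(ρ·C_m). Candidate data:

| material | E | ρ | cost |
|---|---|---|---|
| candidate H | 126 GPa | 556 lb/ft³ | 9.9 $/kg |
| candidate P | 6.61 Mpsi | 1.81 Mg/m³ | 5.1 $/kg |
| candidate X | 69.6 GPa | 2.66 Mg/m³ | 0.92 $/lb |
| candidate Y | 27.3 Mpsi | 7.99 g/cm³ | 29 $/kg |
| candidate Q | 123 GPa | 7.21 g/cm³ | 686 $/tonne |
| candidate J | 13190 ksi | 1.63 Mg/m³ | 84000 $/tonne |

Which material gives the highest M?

Normalizing units and computing the index:
  candidate H: E = 126.0 GPa, ρ = 8906 kg/m³, cost = 9.900 $/kg
  candidate P: E = 45.57 GPa, ρ = 1810 kg/m³, cost = 5.100 $/kg
  candidate X: E = 69.60 GPa, ρ = 2660 kg/m³, cost = 2.028 $/kg
  candidate Y: E = 188.2 GPa, ρ = 7990 kg/m³, cost = 29.00 $/kg
  candidate Q: E = 123.0 GPa, ρ = 7210 kg/m³, cost = 0.6860 $/kg
  candidate J: E = 90.94 GPa, ρ = 1630 kg/m³, cost = 84.00 $/kg
  candidate Q: M = 24.9 MN·m per $
  candidate X: M = 12.9 MN·m per $
  candidate P: M = 4.94 MN·m per $
  candidate H: M = 1.43 MN·m per $
  candidate Y: M = 0.812 MN·m per $
  candidate J: M = 0.664 MN·m per $
Candidate Q ranks first.

candidate Q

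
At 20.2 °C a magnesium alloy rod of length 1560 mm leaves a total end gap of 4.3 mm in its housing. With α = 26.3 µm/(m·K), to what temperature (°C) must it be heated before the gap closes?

α·L₀·ΔT = 4.3 mm ⇒ ΔT = 4.3 / (26.3×10⁻⁶ × 1560.0) = 104.8 K.
T = 20.2 + 104.8 = 125.0 °C.

125 °C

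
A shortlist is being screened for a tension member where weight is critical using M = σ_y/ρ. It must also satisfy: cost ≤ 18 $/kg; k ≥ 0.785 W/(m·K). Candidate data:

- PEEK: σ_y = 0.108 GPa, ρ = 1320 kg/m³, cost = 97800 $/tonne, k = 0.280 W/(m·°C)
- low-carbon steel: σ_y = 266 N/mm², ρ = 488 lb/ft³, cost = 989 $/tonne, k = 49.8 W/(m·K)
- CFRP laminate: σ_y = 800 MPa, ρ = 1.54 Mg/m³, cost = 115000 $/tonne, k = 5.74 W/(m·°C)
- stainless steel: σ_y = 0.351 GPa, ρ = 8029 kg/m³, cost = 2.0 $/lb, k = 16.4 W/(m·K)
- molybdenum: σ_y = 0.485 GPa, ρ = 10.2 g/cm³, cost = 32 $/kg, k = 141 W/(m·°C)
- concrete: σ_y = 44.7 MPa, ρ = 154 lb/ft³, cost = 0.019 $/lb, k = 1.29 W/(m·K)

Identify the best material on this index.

Screen on constraints: cost ≤ 18 $/kg; k ≥ 0.785 W/(m·K). Survivors: low-carbon steel, stainless steel, concrete.
Convert each candidate to consistent units, then evaluate M:
  low-carbon steel: σ_y = 266.0 MPa, ρ = 7817 kg/m³
  stainless steel: σ_y = 351.0 MPa, ρ = 8029 kg/m³
  concrete: σ_y = 44.70 MPa, ρ = 2467 kg/m³
  stainless steel: M = 43.7 kN·m/kg
  low-carbon steel: M = 34.0 kN·m/kg
  concrete: M = 18.1 kN·m/kg
Highest index: stainless steel.

stainless steel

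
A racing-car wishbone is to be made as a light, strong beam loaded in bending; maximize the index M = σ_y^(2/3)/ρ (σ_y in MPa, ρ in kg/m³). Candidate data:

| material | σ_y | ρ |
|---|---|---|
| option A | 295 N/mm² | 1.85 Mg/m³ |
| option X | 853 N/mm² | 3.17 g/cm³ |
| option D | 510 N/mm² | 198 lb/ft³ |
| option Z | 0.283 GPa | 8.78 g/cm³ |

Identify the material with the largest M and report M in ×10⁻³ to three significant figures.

Putting every candidate on a common basis:
  option A: σ_y = 295.0 MPa, ρ = 1850 kg/m³
  option X: σ_y = 853.0 MPa, ρ = 3170 kg/m³
  option D: σ_y = 510.0 MPa, ρ = 3172 kg/m³
  option Z: σ_y = 283.0 MPa, ρ = 8780 kg/m³
  option X: M = 28.4×10⁻³
  option A: M = 24.0×10⁻³
  option D: M = 20.1×10⁻³
  option Z: M = 4.91×10⁻³
Option X ranks first.

option X, M = 28.4×10⁻³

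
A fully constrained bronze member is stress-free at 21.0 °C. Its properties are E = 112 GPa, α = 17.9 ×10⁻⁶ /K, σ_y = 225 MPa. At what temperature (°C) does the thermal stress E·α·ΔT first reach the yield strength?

E·α·ΔT = 225.0 MPa ⇒ ΔT = 225.0 / (112.0×10³ × 17.9×10⁻⁶) = 112.2 K.
T = 21.0 + 112.2 = 133.2 °C.

133 °C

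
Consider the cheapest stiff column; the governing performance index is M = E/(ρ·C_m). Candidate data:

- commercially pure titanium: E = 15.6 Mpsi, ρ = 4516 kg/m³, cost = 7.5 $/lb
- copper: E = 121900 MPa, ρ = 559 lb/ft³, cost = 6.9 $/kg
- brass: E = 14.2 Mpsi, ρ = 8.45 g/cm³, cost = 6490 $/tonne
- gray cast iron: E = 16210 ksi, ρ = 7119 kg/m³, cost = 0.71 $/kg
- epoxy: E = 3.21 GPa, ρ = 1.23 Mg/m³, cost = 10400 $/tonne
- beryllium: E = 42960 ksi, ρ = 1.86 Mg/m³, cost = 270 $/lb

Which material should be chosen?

gray cast iron

Putting every candidate on a common basis:
  commercially pure titanium: E = 107.6 GPa, ρ = 4516 kg/m³, cost = 16.53 $/kg
  copper: E = 121.9 GPa, ρ = 8954 kg/m³, cost = 6.900 $/kg
  brass: E = 97.91 GPa, ρ = 8450 kg/m³, cost = 6.490 $/kg
  gray cast iron: E = 111.8 GPa, ρ = 7119 kg/m³, cost = 0.7100 $/kg
  epoxy: E = 3.210 GPa, ρ = 1230 kg/m³, cost = 10.40 $/kg
  beryllium: E = 296.2 GPa, ρ = 1860 kg/m³, cost = 595.2 $/kg
  gray cast iron: M = 22.1 MN·m per $
  copper: M = 1.97 MN·m per $
  brass: M = 1.79 MN·m per $
  commercially pure titanium: M = 1.44 MN·m per $
  beryllium: M = 0.268 MN·m per $
  epoxy: M = 0.251 MN·m per $
Highest index: gray cast iron.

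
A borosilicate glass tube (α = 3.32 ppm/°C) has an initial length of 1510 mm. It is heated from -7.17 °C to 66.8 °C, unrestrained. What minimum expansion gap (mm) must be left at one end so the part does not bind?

ΔT = 66.8 − (-7.17) = 73.97 K.
ΔL = α·L₀·ΔT = 3.32×10⁻⁶ × 1510 mm × 73.97 K = 0.371 mm.

0.371 mm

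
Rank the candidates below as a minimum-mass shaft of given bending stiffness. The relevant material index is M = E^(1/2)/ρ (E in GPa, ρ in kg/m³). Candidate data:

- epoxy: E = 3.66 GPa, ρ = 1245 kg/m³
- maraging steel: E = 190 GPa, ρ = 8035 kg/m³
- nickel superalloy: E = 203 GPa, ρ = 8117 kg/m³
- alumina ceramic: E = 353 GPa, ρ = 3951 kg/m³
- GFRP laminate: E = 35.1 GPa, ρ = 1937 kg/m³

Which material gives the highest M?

Computing M directly (units already consistent):
  alumina ceramic: M = 4.76×10⁻³
  GFRP laminate: M = 3.06×10⁻³
  nickel superalloy: M = 1.76×10⁻³
  maraging steel: M = 1.72×10⁻³
  epoxy: M = 1.54×10⁻³
Alumina ceramic has the largest M.

alumina ceramic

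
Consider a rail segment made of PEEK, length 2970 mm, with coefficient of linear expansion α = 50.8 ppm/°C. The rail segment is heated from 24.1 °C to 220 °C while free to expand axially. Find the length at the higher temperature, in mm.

ΔT = 220 − 24.1 = 195.9 K.
ΔL = α·L₀·ΔT = 50.8×10⁻⁶ × 2970 mm × 195.9 K = 29.6 mm.
L = L₀ + ΔL = 2970 + 29.6 = 2999.6 mm.

2999.6 mm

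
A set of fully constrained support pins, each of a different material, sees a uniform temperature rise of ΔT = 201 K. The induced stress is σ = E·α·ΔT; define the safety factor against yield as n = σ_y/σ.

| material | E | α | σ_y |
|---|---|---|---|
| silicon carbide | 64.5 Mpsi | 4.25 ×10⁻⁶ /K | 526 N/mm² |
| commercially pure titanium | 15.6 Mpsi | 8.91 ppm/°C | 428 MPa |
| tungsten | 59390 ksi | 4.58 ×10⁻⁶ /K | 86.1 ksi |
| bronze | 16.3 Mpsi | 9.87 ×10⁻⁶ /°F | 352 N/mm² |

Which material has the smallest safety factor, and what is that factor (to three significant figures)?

Per material, after unit conversion:
  silicon carbide: E = 444.7, α = 4.25, σ_y = 526.0 → σ = 380 MPa, n = 1.38
  commercially pure titanium: E = 107.6, α = 8.91, σ_y = 428.0 → σ = 193 MPa, n = 2.22
  tungsten: E = 409.5, α = 4.58, σ_y = 593.6 → σ = 377 MPa, n = 1.57
  bronze: E = 112.4, α = 17.8, σ_y = 352.0 → σ = 401 MPa, n = 0.877
Bronze has the lowest safety factor, n = 0.877.

bronze, n = 0.877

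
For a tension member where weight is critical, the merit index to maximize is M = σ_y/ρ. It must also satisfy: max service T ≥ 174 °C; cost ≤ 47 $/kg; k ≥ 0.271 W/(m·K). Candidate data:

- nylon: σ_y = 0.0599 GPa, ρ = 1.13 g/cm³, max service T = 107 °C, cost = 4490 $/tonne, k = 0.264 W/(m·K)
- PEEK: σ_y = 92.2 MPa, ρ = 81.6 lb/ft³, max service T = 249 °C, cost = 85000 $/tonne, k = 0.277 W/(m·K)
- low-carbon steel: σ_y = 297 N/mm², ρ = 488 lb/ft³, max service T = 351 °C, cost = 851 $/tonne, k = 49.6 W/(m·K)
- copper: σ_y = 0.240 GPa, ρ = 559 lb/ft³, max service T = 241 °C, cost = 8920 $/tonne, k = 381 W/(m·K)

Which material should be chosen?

low-carbon steel

Screen on constraints: max service T ≥ 174 °C; cost ≤ 47 $/kg; k ≥ 0.271 W/(m·K). Survivors: low-carbon steel, copper.
After converting to SI:
  low-carbon steel: σ_y = 297.0 MPa, ρ = 7817 kg/m³
  copper: σ_y = 240.0 MPa, ρ = 8954 kg/m³
  low-carbon steel: M = 38.0 kN·m/kg
  copper: M = 26.8 kN·m/kg
Low-carbon steel ranks first.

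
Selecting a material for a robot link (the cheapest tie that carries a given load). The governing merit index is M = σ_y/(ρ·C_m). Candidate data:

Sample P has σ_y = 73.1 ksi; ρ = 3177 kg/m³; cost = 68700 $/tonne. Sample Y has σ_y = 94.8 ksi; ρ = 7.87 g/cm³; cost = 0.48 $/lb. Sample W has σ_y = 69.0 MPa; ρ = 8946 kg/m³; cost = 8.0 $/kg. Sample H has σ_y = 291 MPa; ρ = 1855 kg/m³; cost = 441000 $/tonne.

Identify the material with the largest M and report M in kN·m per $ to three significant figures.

Convert each candidate to consistent units, then evaluate M:
  sample P: σ_y = 504.0 MPa, ρ = 3177 kg/m³, cost = 68.70 $/kg
  sample Y: σ_y = 653.6 MPa, ρ = 7870 kg/m³, cost = 1.058 $/kg
  sample W: σ_y = 69.00 MPa, ρ = 8946 kg/m³, cost = 8.000 $/kg
  sample H: σ_y = 291.0 MPa, ρ = 1855 kg/m³, cost = 441.0 $/kg
  sample Y: M = 78.5 kN·m per $
  sample P: M = 2.31 kN·m per $
  sample W: M = 0.964 kN·m per $
  sample H: M = 0.356 kN·m per $
Highest index: sample Y.

sample Y, M = 78.5 kN·m per $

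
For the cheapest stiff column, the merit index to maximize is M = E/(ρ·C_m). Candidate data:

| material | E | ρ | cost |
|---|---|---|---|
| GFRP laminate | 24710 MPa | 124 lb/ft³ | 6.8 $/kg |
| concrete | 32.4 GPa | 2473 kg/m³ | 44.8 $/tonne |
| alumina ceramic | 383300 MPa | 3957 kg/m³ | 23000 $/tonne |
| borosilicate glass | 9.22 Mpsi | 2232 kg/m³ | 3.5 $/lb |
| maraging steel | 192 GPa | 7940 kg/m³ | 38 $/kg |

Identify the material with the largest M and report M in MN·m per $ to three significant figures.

concrete, M = 292 MN·m per $

After converting to SI:
  GFRP laminate: E = 24.71 GPa, ρ = 1986 kg/m³, cost = 6.800 $/kg
  concrete: E = 32.40 GPa, ρ = 2473 kg/m³, cost = 0.04480 $/kg
  alumina ceramic: E = 383.3 GPa, ρ = 3957 kg/m³, cost = 23.00 $/kg
  borosilicate glass: E = 63.57 GPa, ρ = 2232 kg/m³, cost = 7.716 $/kg
  maraging steel: E = 192.0 GPa, ρ = 7940 kg/m³, cost = 38.00 $/kg
  concrete: M = 292 MN·m per $
  alumina ceramic: M = 4.21 MN·m per $
  borosilicate glass: M = 3.69 MN·m per $
  GFRP laminate: M = 1.83 MN·m per $
  maraging steel: M = 0.636 MN·m per $
Concrete ranks first.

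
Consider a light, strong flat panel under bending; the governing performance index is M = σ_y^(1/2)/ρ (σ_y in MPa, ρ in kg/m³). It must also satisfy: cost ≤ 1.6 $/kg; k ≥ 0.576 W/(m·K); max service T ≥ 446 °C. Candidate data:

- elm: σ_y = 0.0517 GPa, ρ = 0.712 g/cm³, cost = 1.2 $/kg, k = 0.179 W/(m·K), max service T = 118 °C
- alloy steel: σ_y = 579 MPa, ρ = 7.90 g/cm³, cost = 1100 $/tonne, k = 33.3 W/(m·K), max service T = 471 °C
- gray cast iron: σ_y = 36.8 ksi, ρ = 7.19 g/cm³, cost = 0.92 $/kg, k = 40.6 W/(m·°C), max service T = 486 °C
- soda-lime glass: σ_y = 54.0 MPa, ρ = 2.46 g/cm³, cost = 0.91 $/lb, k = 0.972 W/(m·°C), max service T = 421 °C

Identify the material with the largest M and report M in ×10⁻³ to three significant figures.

alloy steel, M = 3.05×10⁻³

Screen on constraints: cost ≤ 1.6 $/kg; k ≥ 0.576 W/(m·K); max service T ≥ 446 °C. Survivors: alloy steel, gray cast iron.
After converting to SI:
  alloy steel: σ_y = 579.0 MPa, ρ = 7900 kg/m³
  gray cast iron: σ_y = 253.7 MPa, ρ = 7190 kg/m³
  alloy steel: M = 3.05×10⁻³
  gray cast iron: M = 2.22×10⁻³
Alloy steel ranks first.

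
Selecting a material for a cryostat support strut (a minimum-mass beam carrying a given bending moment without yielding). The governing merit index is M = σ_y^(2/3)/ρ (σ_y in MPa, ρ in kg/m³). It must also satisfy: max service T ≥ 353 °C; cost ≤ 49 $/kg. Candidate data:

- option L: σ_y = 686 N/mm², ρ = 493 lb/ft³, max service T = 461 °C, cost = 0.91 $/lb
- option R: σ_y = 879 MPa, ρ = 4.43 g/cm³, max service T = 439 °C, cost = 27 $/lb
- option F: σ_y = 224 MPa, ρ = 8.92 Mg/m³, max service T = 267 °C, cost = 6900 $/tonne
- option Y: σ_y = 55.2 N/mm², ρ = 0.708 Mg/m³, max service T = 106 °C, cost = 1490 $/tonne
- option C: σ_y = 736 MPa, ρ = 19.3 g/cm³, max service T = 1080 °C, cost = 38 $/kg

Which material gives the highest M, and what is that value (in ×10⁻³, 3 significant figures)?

Screen on constraints: max service T ≥ 353 °C; cost ≤ 49 $/kg. Survivors: option L, option C.
Normalizing units and computing the index:
  option L: σ_y = 686.0 MPa, ρ = 7897 kg/m³
  option C: σ_y = 736.0 MPa, ρ = 19300 kg/m³
  option L: M = 9.85×10⁻³
  option C: M = 4.22×10⁻³
Highest index: option L.

option L, M = 9.85×10⁻³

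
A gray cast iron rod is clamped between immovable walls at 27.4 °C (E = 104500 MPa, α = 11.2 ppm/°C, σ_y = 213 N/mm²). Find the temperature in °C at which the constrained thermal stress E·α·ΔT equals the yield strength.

E = 104500 MPa = 104.5 GPa.
σ_y = 213 N/mm² = 213.0 MPa.
E·α·ΔT = 213.0 MPa ⇒ ΔT = 213.0 / (104.5×10³ × 11.2×10⁻⁶) = 182.0 K.
T = 27.4 + 182.0 = 209.4 °C.

209 °C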